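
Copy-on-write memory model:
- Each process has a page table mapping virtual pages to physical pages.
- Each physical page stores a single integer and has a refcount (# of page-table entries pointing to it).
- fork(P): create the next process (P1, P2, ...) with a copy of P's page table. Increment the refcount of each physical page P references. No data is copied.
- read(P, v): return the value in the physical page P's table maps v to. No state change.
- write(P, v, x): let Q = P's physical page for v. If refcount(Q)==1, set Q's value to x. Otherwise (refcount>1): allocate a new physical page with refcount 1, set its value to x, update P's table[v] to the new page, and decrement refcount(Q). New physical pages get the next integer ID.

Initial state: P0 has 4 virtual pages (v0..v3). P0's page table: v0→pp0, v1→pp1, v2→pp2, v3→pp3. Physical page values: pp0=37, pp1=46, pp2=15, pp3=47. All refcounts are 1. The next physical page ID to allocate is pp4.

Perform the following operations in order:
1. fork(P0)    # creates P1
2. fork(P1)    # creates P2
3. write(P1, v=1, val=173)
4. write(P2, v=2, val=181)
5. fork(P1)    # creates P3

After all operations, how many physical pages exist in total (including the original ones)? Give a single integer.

Op 1: fork(P0) -> P1. 4 ppages; refcounts: pp0:2 pp1:2 pp2:2 pp3:2
Op 2: fork(P1) -> P2. 4 ppages; refcounts: pp0:3 pp1:3 pp2:3 pp3:3
Op 3: write(P1, v1, 173). refcount(pp1)=3>1 -> COPY to pp4. 5 ppages; refcounts: pp0:3 pp1:2 pp2:3 pp3:3 pp4:1
Op 4: write(P2, v2, 181). refcount(pp2)=3>1 -> COPY to pp5. 6 ppages; refcounts: pp0:3 pp1:2 pp2:2 pp3:3 pp4:1 pp5:1
Op 5: fork(P1) -> P3. 6 ppages; refcounts: pp0:4 pp1:2 pp2:3 pp3:4 pp4:2 pp5:1

Answer: 6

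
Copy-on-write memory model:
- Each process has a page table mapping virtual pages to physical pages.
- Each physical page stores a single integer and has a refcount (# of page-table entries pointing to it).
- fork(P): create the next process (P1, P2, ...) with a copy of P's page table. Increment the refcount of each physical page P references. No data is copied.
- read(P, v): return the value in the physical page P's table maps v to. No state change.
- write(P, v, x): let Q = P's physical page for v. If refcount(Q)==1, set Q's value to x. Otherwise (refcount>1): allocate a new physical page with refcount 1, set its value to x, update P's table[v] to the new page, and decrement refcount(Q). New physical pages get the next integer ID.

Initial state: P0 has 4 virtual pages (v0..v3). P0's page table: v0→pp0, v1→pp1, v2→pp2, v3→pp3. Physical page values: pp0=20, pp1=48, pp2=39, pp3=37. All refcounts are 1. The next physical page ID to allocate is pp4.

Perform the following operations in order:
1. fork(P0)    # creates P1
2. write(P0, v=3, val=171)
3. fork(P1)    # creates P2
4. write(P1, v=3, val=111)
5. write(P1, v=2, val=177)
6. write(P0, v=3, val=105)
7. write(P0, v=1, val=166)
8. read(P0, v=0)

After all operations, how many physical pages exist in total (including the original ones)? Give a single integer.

Answer: 8

Derivation:
Op 1: fork(P0) -> P1. 4 ppages; refcounts: pp0:2 pp1:2 pp2:2 pp3:2
Op 2: write(P0, v3, 171). refcount(pp3)=2>1 -> COPY to pp4. 5 ppages; refcounts: pp0:2 pp1:2 pp2:2 pp3:1 pp4:1
Op 3: fork(P1) -> P2. 5 ppages; refcounts: pp0:3 pp1:3 pp2:3 pp3:2 pp4:1
Op 4: write(P1, v3, 111). refcount(pp3)=2>1 -> COPY to pp5. 6 ppages; refcounts: pp0:3 pp1:3 pp2:3 pp3:1 pp4:1 pp5:1
Op 5: write(P1, v2, 177). refcount(pp2)=3>1 -> COPY to pp6. 7 ppages; refcounts: pp0:3 pp1:3 pp2:2 pp3:1 pp4:1 pp5:1 pp6:1
Op 6: write(P0, v3, 105). refcount(pp4)=1 -> write in place. 7 ppages; refcounts: pp0:3 pp1:3 pp2:2 pp3:1 pp4:1 pp5:1 pp6:1
Op 7: write(P0, v1, 166). refcount(pp1)=3>1 -> COPY to pp7. 8 ppages; refcounts: pp0:3 pp1:2 pp2:2 pp3:1 pp4:1 pp5:1 pp6:1 pp7:1
Op 8: read(P0, v0) -> 20. No state change.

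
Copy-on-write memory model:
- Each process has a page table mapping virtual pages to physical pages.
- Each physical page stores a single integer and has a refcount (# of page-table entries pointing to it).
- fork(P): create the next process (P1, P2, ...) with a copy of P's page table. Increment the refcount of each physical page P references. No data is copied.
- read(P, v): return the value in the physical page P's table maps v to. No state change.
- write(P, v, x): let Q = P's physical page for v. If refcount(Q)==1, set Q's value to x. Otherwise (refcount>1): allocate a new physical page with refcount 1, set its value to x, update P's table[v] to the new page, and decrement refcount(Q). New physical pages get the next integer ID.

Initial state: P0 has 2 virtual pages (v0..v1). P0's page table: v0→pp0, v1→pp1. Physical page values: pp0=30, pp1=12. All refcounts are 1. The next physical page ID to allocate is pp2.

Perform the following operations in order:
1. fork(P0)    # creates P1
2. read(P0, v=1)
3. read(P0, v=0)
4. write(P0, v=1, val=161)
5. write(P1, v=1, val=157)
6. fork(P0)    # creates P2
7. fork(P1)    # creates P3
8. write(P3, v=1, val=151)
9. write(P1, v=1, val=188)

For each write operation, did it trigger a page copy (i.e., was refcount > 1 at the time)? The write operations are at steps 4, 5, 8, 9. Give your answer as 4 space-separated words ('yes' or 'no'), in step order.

Op 1: fork(P0) -> P1. 2 ppages; refcounts: pp0:2 pp1:2
Op 2: read(P0, v1) -> 12. No state change.
Op 3: read(P0, v0) -> 30. No state change.
Op 4: write(P0, v1, 161). refcount(pp1)=2>1 -> COPY to pp2. 3 ppages; refcounts: pp0:2 pp1:1 pp2:1
Op 5: write(P1, v1, 157). refcount(pp1)=1 -> write in place. 3 ppages; refcounts: pp0:2 pp1:1 pp2:1
Op 6: fork(P0) -> P2. 3 ppages; refcounts: pp0:3 pp1:1 pp2:2
Op 7: fork(P1) -> P3. 3 ppages; refcounts: pp0:4 pp1:2 pp2:2
Op 8: write(P3, v1, 151). refcount(pp1)=2>1 -> COPY to pp3. 4 ppages; refcounts: pp0:4 pp1:1 pp2:2 pp3:1
Op 9: write(P1, v1, 188). refcount(pp1)=1 -> write in place. 4 ppages; refcounts: pp0:4 pp1:1 pp2:2 pp3:1

yes no yes no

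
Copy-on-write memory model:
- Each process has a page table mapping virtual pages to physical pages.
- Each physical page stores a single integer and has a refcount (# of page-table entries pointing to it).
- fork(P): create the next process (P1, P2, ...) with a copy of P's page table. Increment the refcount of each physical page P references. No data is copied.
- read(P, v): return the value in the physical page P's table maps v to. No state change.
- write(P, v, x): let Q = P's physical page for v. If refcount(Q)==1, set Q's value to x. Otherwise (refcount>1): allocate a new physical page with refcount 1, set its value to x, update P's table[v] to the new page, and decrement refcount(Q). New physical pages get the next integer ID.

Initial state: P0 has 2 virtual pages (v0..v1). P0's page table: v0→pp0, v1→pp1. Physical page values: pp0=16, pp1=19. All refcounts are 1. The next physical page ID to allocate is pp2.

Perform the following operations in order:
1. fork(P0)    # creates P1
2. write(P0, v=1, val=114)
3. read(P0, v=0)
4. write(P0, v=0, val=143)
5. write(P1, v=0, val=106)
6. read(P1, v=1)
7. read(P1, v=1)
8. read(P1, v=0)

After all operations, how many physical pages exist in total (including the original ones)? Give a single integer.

Op 1: fork(P0) -> P1. 2 ppages; refcounts: pp0:2 pp1:2
Op 2: write(P0, v1, 114). refcount(pp1)=2>1 -> COPY to pp2. 3 ppages; refcounts: pp0:2 pp1:1 pp2:1
Op 3: read(P0, v0) -> 16. No state change.
Op 4: write(P0, v0, 143). refcount(pp0)=2>1 -> COPY to pp3. 4 ppages; refcounts: pp0:1 pp1:1 pp2:1 pp3:1
Op 5: write(P1, v0, 106). refcount(pp0)=1 -> write in place. 4 ppages; refcounts: pp0:1 pp1:1 pp2:1 pp3:1
Op 6: read(P1, v1) -> 19. No state change.
Op 7: read(P1, v1) -> 19. No state change.
Op 8: read(P1, v0) -> 106. No state change.

Answer: 4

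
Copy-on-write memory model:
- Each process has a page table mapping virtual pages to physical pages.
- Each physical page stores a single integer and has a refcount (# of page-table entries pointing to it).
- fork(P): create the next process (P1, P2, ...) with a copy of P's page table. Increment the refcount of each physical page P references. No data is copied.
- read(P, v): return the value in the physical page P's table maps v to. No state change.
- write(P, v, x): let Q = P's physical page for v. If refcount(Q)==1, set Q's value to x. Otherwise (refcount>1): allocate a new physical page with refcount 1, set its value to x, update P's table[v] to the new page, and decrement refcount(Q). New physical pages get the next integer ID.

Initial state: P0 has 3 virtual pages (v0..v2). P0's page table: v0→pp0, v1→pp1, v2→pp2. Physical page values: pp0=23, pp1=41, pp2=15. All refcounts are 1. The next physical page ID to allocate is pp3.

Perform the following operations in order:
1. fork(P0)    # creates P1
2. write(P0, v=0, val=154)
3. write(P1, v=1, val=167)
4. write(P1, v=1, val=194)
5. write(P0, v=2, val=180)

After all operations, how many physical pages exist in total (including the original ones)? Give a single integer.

Answer: 6

Derivation:
Op 1: fork(P0) -> P1. 3 ppages; refcounts: pp0:2 pp1:2 pp2:2
Op 2: write(P0, v0, 154). refcount(pp0)=2>1 -> COPY to pp3. 4 ppages; refcounts: pp0:1 pp1:2 pp2:2 pp3:1
Op 3: write(P1, v1, 167). refcount(pp1)=2>1 -> COPY to pp4. 5 ppages; refcounts: pp0:1 pp1:1 pp2:2 pp3:1 pp4:1
Op 4: write(P1, v1, 194). refcount(pp4)=1 -> write in place. 5 ppages; refcounts: pp0:1 pp1:1 pp2:2 pp3:1 pp4:1
Op 5: write(P0, v2, 180). refcount(pp2)=2>1 -> COPY to pp5. 6 ppages; refcounts: pp0:1 pp1:1 pp2:1 pp3:1 pp4:1 pp5:1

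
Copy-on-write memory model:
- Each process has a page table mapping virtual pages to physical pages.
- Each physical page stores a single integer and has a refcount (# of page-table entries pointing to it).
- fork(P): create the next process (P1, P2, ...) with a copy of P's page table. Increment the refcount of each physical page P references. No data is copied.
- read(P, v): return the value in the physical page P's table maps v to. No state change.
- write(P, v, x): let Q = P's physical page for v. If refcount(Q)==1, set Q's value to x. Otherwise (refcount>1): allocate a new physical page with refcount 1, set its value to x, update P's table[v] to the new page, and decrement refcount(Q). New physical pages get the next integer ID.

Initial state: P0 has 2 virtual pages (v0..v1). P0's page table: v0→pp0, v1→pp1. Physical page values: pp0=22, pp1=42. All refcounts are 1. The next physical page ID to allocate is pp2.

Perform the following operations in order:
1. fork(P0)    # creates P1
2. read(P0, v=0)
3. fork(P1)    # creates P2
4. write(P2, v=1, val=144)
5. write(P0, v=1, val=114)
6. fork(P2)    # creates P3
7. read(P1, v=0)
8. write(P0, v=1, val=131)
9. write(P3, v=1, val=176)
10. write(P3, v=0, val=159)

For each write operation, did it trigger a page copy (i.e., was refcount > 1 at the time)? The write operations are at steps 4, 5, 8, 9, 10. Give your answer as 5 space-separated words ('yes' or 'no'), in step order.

Op 1: fork(P0) -> P1. 2 ppages; refcounts: pp0:2 pp1:2
Op 2: read(P0, v0) -> 22. No state change.
Op 3: fork(P1) -> P2. 2 ppages; refcounts: pp0:3 pp1:3
Op 4: write(P2, v1, 144). refcount(pp1)=3>1 -> COPY to pp2. 3 ppages; refcounts: pp0:3 pp1:2 pp2:1
Op 5: write(P0, v1, 114). refcount(pp1)=2>1 -> COPY to pp3. 4 ppages; refcounts: pp0:3 pp1:1 pp2:1 pp3:1
Op 6: fork(P2) -> P3. 4 ppages; refcounts: pp0:4 pp1:1 pp2:2 pp3:1
Op 7: read(P1, v0) -> 22. No state change.
Op 8: write(P0, v1, 131). refcount(pp3)=1 -> write in place. 4 ppages; refcounts: pp0:4 pp1:1 pp2:2 pp3:1
Op 9: write(P3, v1, 176). refcount(pp2)=2>1 -> COPY to pp4. 5 ppages; refcounts: pp0:4 pp1:1 pp2:1 pp3:1 pp4:1
Op 10: write(P3, v0, 159). refcount(pp0)=4>1 -> COPY to pp5. 6 ppages; refcounts: pp0:3 pp1:1 pp2:1 pp3:1 pp4:1 pp5:1

yes yes no yes yes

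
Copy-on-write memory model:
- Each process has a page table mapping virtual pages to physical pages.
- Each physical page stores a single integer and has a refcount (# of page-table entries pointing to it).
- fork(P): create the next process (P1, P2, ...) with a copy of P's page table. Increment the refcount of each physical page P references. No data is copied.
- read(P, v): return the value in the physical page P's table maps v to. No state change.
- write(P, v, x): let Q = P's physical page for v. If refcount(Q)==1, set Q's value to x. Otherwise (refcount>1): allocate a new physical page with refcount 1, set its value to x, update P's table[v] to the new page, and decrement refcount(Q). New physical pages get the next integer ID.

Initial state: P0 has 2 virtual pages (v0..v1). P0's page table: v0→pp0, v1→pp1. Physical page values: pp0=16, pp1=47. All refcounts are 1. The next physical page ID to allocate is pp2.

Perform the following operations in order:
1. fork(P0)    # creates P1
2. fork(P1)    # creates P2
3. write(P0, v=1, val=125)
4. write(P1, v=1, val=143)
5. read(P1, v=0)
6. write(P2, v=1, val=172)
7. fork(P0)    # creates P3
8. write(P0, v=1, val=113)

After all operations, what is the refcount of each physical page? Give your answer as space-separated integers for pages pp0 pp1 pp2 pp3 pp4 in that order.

Answer: 4 1 1 1 1

Derivation:
Op 1: fork(P0) -> P1. 2 ppages; refcounts: pp0:2 pp1:2
Op 2: fork(P1) -> P2. 2 ppages; refcounts: pp0:3 pp1:3
Op 3: write(P0, v1, 125). refcount(pp1)=3>1 -> COPY to pp2. 3 ppages; refcounts: pp0:3 pp1:2 pp2:1
Op 4: write(P1, v1, 143). refcount(pp1)=2>1 -> COPY to pp3. 4 ppages; refcounts: pp0:3 pp1:1 pp2:1 pp3:1
Op 5: read(P1, v0) -> 16. No state change.
Op 6: write(P2, v1, 172). refcount(pp1)=1 -> write in place. 4 ppages; refcounts: pp0:3 pp1:1 pp2:1 pp3:1
Op 7: fork(P0) -> P3. 4 ppages; refcounts: pp0:4 pp1:1 pp2:2 pp3:1
Op 8: write(P0, v1, 113). refcount(pp2)=2>1 -> COPY to pp4. 5 ppages; refcounts: pp0:4 pp1:1 pp2:1 pp3:1 pp4:1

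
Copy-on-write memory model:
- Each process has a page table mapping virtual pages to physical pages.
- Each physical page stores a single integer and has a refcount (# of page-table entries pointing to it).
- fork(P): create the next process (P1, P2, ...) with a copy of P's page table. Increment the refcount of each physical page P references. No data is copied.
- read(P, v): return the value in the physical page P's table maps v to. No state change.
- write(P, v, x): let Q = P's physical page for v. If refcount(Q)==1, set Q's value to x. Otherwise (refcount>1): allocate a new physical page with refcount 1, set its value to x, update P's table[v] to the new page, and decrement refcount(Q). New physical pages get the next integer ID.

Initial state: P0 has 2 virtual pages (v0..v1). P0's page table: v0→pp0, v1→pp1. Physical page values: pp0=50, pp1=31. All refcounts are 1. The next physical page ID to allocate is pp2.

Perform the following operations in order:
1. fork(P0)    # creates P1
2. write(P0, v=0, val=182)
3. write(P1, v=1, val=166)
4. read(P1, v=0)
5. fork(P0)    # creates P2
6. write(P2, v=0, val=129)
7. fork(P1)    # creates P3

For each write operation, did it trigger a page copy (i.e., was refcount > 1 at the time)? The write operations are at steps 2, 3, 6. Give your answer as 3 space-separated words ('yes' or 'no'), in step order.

Op 1: fork(P0) -> P1. 2 ppages; refcounts: pp0:2 pp1:2
Op 2: write(P0, v0, 182). refcount(pp0)=2>1 -> COPY to pp2. 3 ppages; refcounts: pp0:1 pp1:2 pp2:1
Op 3: write(P1, v1, 166). refcount(pp1)=2>1 -> COPY to pp3. 4 ppages; refcounts: pp0:1 pp1:1 pp2:1 pp3:1
Op 4: read(P1, v0) -> 50. No state change.
Op 5: fork(P0) -> P2. 4 ppages; refcounts: pp0:1 pp1:2 pp2:2 pp3:1
Op 6: write(P2, v0, 129). refcount(pp2)=2>1 -> COPY to pp4. 5 ppages; refcounts: pp0:1 pp1:2 pp2:1 pp3:1 pp4:1
Op 7: fork(P1) -> P3. 5 ppages; refcounts: pp0:2 pp1:2 pp2:1 pp3:2 pp4:1

yes yes yes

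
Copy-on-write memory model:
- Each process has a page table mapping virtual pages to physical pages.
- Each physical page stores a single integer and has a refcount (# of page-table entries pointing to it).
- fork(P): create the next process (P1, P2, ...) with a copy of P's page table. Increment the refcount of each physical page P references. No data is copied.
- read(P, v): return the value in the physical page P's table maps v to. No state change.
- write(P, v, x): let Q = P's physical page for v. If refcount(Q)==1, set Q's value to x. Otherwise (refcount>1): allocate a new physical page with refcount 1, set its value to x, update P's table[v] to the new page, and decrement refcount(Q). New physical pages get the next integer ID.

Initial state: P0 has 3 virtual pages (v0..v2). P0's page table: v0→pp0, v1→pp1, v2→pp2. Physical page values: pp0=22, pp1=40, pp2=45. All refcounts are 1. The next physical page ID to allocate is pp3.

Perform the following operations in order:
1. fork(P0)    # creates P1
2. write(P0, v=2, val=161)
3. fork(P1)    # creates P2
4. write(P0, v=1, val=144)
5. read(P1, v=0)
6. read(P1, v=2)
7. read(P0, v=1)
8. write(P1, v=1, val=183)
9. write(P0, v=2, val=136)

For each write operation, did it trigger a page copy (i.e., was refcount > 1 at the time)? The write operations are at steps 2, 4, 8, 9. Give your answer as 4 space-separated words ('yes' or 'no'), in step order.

Op 1: fork(P0) -> P1. 3 ppages; refcounts: pp0:2 pp1:2 pp2:2
Op 2: write(P0, v2, 161). refcount(pp2)=2>1 -> COPY to pp3. 4 ppages; refcounts: pp0:2 pp1:2 pp2:1 pp3:1
Op 3: fork(P1) -> P2. 4 ppages; refcounts: pp0:3 pp1:3 pp2:2 pp3:1
Op 4: write(P0, v1, 144). refcount(pp1)=3>1 -> COPY to pp4. 5 ppages; refcounts: pp0:3 pp1:2 pp2:2 pp3:1 pp4:1
Op 5: read(P1, v0) -> 22. No state change.
Op 6: read(P1, v2) -> 45. No state change.
Op 7: read(P0, v1) -> 144. No state change.
Op 8: write(P1, v1, 183). refcount(pp1)=2>1 -> COPY to pp5. 6 ppages; refcounts: pp0:3 pp1:1 pp2:2 pp3:1 pp4:1 pp5:1
Op 9: write(P0, v2, 136). refcount(pp3)=1 -> write in place. 6 ppages; refcounts: pp0:3 pp1:1 pp2:2 pp3:1 pp4:1 pp5:1

yes yes yes no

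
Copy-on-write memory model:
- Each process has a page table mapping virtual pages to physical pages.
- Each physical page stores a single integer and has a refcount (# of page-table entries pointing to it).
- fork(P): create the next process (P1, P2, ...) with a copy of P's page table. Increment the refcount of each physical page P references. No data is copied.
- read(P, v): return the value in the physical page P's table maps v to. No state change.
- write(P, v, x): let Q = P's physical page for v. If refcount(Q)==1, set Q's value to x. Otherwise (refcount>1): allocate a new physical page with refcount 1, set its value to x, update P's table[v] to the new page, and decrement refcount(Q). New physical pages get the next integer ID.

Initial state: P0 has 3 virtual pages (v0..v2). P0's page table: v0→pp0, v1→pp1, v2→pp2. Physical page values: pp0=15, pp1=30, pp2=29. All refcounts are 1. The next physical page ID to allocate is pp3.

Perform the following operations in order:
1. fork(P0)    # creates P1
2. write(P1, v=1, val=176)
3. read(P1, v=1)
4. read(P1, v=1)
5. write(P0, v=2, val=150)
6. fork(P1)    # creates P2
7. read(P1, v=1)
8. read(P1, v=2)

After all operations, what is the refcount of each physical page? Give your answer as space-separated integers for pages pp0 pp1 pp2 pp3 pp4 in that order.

Answer: 3 1 2 2 1

Derivation:
Op 1: fork(P0) -> P1. 3 ppages; refcounts: pp0:2 pp1:2 pp2:2
Op 2: write(P1, v1, 176). refcount(pp1)=2>1 -> COPY to pp3. 4 ppages; refcounts: pp0:2 pp1:1 pp2:2 pp3:1
Op 3: read(P1, v1) -> 176. No state change.
Op 4: read(P1, v1) -> 176. No state change.
Op 5: write(P0, v2, 150). refcount(pp2)=2>1 -> COPY to pp4. 5 ppages; refcounts: pp0:2 pp1:1 pp2:1 pp3:1 pp4:1
Op 6: fork(P1) -> P2. 5 ppages; refcounts: pp0:3 pp1:1 pp2:2 pp3:2 pp4:1
Op 7: read(P1, v1) -> 176. No state change.
Op 8: read(P1, v2) -> 29. No state change.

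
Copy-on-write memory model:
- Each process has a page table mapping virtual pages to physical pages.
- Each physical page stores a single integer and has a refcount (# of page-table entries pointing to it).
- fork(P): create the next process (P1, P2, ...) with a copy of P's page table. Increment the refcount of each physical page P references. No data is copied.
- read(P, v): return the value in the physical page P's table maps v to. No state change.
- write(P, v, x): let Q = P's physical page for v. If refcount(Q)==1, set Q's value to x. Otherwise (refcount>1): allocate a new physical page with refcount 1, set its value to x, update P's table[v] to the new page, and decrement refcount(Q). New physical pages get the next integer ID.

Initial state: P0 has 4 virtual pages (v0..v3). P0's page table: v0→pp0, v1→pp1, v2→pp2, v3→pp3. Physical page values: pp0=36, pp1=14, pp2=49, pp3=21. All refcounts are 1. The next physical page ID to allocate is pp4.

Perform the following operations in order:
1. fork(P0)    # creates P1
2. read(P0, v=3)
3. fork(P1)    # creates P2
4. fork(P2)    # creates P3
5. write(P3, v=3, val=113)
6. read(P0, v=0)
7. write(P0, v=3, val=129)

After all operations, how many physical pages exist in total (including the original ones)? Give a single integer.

Op 1: fork(P0) -> P1. 4 ppages; refcounts: pp0:2 pp1:2 pp2:2 pp3:2
Op 2: read(P0, v3) -> 21. No state change.
Op 3: fork(P1) -> P2. 4 ppages; refcounts: pp0:3 pp1:3 pp2:3 pp3:3
Op 4: fork(P2) -> P3. 4 ppages; refcounts: pp0:4 pp1:4 pp2:4 pp3:4
Op 5: write(P3, v3, 113). refcount(pp3)=4>1 -> COPY to pp4. 5 ppages; refcounts: pp0:4 pp1:4 pp2:4 pp3:3 pp4:1
Op 6: read(P0, v0) -> 36. No state change.
Op 7: write(P0, v3, 129). refcount(pp3)=3>1 -> COPY to pp5. 6 ppages; refcounts: pp0:4 pp1:4 pp2:4 pp3:2 pp4:1 pp5:1

Answer: 6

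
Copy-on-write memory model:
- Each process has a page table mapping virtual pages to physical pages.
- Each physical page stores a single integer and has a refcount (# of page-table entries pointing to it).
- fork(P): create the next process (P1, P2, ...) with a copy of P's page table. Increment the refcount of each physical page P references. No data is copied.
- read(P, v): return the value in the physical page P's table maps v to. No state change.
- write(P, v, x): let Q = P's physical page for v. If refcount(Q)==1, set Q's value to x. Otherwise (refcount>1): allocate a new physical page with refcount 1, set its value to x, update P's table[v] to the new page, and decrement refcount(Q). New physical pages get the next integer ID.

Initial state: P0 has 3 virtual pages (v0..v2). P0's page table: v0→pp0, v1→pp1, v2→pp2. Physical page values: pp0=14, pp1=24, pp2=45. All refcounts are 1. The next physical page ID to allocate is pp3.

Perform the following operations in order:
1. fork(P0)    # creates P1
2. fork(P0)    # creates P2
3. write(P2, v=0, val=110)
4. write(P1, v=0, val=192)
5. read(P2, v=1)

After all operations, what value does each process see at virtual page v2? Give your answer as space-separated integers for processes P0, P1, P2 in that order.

Op 1: fork(P0) -> P1. 3 ppages; refcounts: pp0:2 pp1:2 pp2:2
Op 2: fork(P0) -> P2. 3 ppages; refcounts: pp0:3 pp1:3 pp2:3
Op 3: write(P2, v0, 110). refcount(pp0)=3>1 -> COPY to pp3. 4 ppages; refcounts: pp0:2 pp1:3 pp2:3 pp3:1
Op 4: write(P1, v0, 192). refcount(pp0)=2>1 -> COPY to pp4. 5 ppages; refcounts: pp0:1 pp1:3 pp2:3 pp3:1 pp4:1
Op 5: read(P2, v1) -> 24. No state change.
P0: v2 -> pp2 = 45
P1: v2 -> pp2 = 45
P2: v2 -> pp2 = 45

Answer: 45 45 45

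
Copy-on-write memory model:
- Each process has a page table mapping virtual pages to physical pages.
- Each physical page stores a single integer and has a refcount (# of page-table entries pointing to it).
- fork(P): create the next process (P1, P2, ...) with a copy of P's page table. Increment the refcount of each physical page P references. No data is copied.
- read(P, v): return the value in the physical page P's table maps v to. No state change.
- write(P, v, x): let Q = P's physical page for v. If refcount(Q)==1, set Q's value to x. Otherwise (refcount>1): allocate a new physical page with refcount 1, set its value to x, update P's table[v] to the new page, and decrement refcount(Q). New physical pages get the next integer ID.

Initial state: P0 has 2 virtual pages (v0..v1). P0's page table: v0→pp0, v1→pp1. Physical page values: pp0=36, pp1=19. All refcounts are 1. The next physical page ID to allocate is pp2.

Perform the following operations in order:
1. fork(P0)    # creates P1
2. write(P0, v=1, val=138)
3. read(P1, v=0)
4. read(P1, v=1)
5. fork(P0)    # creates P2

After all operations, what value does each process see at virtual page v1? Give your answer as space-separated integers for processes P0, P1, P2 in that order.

Answer: 138 19 138

Derivation:
Op 1: fork(P0) -> P1. 2 ppages; refcounts: pp0:2 pp1:2
Op 2: write(P0, v1, 138). refcount(pp1)=2>1 -> COPY to pp2. 3 ppages; refcounts: pp0:2 pp1:1 pp2:1
Op 3: read(P1, v0) -> 36. No state change.
Op 4: read(P1, v1) -> 19. No state change.
Op 5: fork(P0) -> P2. 3 ppages; refcounts: pp0:3 pp1:1 pp2:2
P0: v1 -> pp2 = 138
P1: v1 -> pp1 = 19
P2: v1 -> pp2 = 138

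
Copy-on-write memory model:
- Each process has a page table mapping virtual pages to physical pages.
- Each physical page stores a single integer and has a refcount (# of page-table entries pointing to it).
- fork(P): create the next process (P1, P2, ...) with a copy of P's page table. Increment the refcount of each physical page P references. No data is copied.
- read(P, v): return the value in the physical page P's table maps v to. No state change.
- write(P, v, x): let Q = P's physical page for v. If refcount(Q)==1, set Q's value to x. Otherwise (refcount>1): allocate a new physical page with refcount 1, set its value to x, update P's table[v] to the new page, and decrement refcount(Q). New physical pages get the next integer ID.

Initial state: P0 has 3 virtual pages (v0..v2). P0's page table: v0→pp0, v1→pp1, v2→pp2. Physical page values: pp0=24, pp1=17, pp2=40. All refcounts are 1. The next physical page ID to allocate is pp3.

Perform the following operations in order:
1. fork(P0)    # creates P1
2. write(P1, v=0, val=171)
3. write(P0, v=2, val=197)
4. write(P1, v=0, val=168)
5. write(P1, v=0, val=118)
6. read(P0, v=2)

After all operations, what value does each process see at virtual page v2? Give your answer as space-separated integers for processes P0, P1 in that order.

Answer: 197 40

Derivation:
Op 1: fork(P0) -> P1. 3 ppages; refcounts: pp0:2 pp1:2 pp2:2
Op 2: write(P1, v0, 171). refcount(pp0)=2>1 -> COPY to pp3. 4 ppages; refcounts: pp0:1 pp1:2 pp2:2 pp3:1
Op 3: write(P0, v2, 197). refcount(pp2)=2>1 -> COPY to pp4. 5 ppages; refcounts: pp0:1 pp1:2 pp2:1 pp3:1 pp4:1
Op 4: write(P1, v0, 168). refcount(pp3)=1 -> write in place. 5 ppages; refcounts: pp0:1 pp1:2 pp2:1 pp3:1 pp4:1
Op 5: write(P1, v0, 118). refcount(pp3)=1 -> write in place. 5 ppages; refcounts: pp0:1 pp1:2 pp2:1 pp3:1 pp4:1
Op 6: read(P0, v2) -> 197. No state change.
P0: v2 -> pp4 = 197
P1: v2 -> pp2 = 40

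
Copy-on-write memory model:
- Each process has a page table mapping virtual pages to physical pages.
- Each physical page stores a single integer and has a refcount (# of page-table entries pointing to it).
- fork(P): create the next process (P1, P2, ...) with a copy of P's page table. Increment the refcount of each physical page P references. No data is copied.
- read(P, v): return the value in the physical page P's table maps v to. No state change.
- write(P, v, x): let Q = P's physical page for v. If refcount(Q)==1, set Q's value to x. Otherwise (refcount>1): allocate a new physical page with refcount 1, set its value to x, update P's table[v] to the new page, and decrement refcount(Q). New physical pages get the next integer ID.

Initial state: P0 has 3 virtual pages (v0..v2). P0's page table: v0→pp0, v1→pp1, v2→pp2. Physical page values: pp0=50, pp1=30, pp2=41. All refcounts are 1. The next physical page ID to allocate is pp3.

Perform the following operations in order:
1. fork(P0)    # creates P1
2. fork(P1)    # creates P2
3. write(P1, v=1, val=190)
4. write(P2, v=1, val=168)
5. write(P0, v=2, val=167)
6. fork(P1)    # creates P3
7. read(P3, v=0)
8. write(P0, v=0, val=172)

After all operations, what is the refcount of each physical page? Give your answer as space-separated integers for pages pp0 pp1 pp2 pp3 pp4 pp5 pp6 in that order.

Answer: 3 1 3 2 1 1 1

Derivation:
Op 1: fork(P0) -> P1. 3 ppages; refcounts: pp0:2 pp1:2 pp2:2
Op 2: fork(P1) -> P2. 3 ppages; refcounts: pp0:3 pp1:3 pp2:3
Op 3: write(P1, v1, 190). refcount(pp1)=3>1 -> COPY to pp3. 4 ppages; refcounts: pp0:3 pp1:2 pp2:3 pp3:1
Op 4: write(P2, v1, 168). refcount(pp1)=2>1 -> COPY to pp4. 5 ppages; refcounts: pp0:3 pp1:1 pp2:3 pp3:1 pp4:1
Op 5: write(P0, v2, 167). refcount(pp2)=3>1 -> COPY to pp5. 6 ppages; refcounts: pp0:3 pp1:1 pp2:2 pp3:1 pp4:1 pp5:1
Op 6: fork(P1) -> P3. 6 ppages; refcounts: pp0:4 pp1:1 pp2:3 pp3:2 pp4:1 pp5:1
Op 7: read(P3, v0) -> 50. No state change.
Op 8: write(P0, v0, 172). refcount(pp0)=4>1 -> COPY to pp6. 7 ppages; refcounts: pp0:3 pp1:1 pp2:3 pp3:2 pp4:1 pp5:1 pp6:1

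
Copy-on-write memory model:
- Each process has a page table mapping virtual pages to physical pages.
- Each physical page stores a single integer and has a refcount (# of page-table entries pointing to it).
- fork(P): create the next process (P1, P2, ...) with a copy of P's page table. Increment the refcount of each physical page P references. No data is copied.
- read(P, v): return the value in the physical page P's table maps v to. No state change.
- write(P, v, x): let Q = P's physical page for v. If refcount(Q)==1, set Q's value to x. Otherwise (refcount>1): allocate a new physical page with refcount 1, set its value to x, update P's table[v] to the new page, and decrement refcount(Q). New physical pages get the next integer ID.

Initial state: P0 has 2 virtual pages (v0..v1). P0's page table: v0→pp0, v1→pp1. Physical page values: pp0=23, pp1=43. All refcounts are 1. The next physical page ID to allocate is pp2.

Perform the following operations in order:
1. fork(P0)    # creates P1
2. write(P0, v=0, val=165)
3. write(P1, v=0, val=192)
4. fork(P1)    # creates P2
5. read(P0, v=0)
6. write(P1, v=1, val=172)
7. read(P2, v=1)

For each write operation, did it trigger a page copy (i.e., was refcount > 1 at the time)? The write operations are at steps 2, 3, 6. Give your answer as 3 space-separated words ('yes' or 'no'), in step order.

Op 1: fork(P0) -> P1. 2 ppages; refcounts: pp0:2 pp1:2
Op 2: write(P0, v0, 165). refcount(pp0)=2>1 -> COPY to pp2. 3 ppages; refcounts: pp0:1 pp1:2 pp2:1
Op 3: write(P1, v0, 192). refcount(pp0)=1 -> write in place. 3 ppages; refcounts: pp0:1 pp1:2 pp2:1
Op 4: fork(P1) -> P2. 3 ppages; refcounts: pp0:2 pp1:3 pp2:1
Op 5: read(P0, v0) -> 165. No state change.
Op 6: write(P1, v1, 172). refcount(pp1)=3>1 -> COPY to pp3. 4 ppages; refcounts: pp0:2 pp1:2 pp2:1 pp3:1
Op 7: read(P2, v1) -> 43. No state change.

yes no yes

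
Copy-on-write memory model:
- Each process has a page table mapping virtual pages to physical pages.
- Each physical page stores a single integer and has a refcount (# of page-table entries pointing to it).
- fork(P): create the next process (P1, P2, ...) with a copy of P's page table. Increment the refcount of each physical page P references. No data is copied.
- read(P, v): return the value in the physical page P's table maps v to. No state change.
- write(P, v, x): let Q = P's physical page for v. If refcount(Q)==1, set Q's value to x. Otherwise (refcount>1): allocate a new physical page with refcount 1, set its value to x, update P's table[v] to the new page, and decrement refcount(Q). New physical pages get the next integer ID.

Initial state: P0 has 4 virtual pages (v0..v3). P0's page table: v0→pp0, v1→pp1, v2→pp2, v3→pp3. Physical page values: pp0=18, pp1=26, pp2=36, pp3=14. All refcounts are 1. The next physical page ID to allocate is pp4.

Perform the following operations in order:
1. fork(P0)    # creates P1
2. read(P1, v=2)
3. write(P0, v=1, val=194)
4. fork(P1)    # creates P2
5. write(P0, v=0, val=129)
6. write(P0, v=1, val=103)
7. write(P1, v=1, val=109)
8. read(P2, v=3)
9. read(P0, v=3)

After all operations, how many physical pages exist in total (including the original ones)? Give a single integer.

Answer: 7

Derivation:
Op 1: fork(P0) -> P1. 4 ppages; refcounts: pp0:2 pp1:2 pp2:2 pp3:2
Op 2: read(P1, v2) -> 36. No state change.
Op 3: write(P0, v1, 194). refcount(pp1)=2>1 -> COPY to pp4. 5 ppages; refcounts: pp0:2 pp1:1 pp2:2 pp3:2 pp4:1
Op 4: fork(P1) -> P2. 5 ppages; refcounts: pp0:3 pp1:2 pp2:3 pp3:3 pp4:1
Op 5: write(P0, v0, 129). refcount(pp0)=3>1 -> COPY to pp5. 6 ppages; refcounts: pp0:2 pp1:2 pp2:3 pp3:3 pp4:1 pp5:1
Op 6: write(P0, v1, 103). refcount(pp4)=1 -> write in place. 6 ppages; refcounts: pp0:2 pp1:2 pp2:3 pp3:3 pp4:1 pp5:1
Op 7: write(P1, v1, 109). refcount(pp1)=2>1 -> COPY to pp6. 7 ppages; refcounts: pp0:2 pp1:1 pp2:3 pp3:3 pp4:1 pp5:1 pp6:1
Op 8: read(P2, v3) -> 14. No state change.
Op 9: read(P0, v3) -> 14. No state change.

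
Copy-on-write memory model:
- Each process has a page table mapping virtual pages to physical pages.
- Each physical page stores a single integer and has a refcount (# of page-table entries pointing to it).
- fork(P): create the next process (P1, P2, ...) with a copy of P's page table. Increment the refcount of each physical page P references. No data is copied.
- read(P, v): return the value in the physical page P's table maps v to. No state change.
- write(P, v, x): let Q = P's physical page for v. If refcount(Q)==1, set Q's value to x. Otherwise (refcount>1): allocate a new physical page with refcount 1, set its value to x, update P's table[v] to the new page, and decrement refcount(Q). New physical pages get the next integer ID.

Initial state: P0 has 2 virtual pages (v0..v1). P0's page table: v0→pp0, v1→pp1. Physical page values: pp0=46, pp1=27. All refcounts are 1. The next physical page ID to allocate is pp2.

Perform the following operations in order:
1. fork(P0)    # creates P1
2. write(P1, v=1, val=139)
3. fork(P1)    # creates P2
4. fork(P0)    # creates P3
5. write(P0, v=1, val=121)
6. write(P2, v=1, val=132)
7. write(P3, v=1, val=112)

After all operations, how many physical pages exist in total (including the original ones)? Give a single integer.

Op 1: fork(P0) -> P1. 2 ppages; refcounts: pp0:2 pp1:2
Op 2: write(P1, v1, 139). refcount(pp1)=2>1 -> COPY to pp2. 3 ppages; refcounts: pp0:2 pp1:1 pp2:1
Op 3: fork(P1) -> P2. 3 ppages; refcounts: pp0:3 pp1:1 pp2:2
Op 4: fork(P0) -> P3. 3 ppages; refcounts: pp0:4 pp1:2 pp2:2
Op 5: write(P0, v1, 121). refcount(pp1)=2>1 -> COPY to pp3. 4 ppages; refcounts: pp0:4 pp1:1 pp2:2 pp3:1
Op 6: write(P2, v1, 132). refcount(pp2)=2>1 -> COPY to pp4. 5 ppages; refcounts: pp0:4 pp1:1 pp2:1 pp3:1 pp4:1
Op 7: write(P3, v1, 112). refcount(pp1)=1 -> write in place. 5 ppages; refcounts: pp0:4 pp1:1 pp2:1 pp3:1 pp4:1

Answer: 5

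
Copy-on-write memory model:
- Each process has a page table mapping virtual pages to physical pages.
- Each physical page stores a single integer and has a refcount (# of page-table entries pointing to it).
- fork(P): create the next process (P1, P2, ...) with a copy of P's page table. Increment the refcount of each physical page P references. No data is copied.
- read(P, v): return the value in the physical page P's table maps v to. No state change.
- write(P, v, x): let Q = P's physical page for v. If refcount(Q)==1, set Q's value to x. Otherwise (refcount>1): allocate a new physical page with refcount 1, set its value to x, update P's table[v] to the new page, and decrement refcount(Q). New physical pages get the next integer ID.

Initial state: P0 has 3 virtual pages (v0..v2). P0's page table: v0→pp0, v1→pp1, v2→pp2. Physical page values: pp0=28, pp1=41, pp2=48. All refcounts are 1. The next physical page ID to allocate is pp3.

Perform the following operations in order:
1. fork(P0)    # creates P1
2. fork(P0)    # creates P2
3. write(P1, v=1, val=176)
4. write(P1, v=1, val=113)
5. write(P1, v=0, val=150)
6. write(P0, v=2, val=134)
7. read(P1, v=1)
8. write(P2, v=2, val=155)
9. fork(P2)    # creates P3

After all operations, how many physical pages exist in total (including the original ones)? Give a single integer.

Answer: 7

Derivation:
Op 1: fork(P0) -> P1. 3 ppages; refcounts: pp0:2 pp1:2 pp2:2
Op 2: fork(P0) -> P2. 3 ppages; refcounts: pp0:3 pp1:3 pp2:3
Op 3: write(P1, v1, 176). refcount(pp1)=3>1 -> COPY to pp3. 4 ppages; refcounts: pp0:3 pp1:2 pp2:3 pp3:1
Op 4: write(P1, v1, 113). refcount(pp3)=1 -> write in place. 4 ppages; refcounts: pp0:3 pp1:2 pp2:3 pp3:1
Op 5: write(P1, v0, 150). refcount(pp0)=3>1 -> COPY to pp4. 5 ppages; refcounts: pp0:2 pp1:2 pp2:3 pp3:1 pp4:1
Op 6: write(P0, v2, 134). refcount(pp2)=3>1 -> COPY to pp5. 6 ppages; refcounts: pp0:2 pp1:2 pp2:2 pp3:1 pp4:1 pp5:1
Op 7: read(P1, v1) -> 113. No state change.
Op 8: write(P2, v2, 155). refcount(pp2)=2>1 -> COPY to pp6. 7 ppages; refcounts: pp0:2 pp1:2 pp2:1 pp3:1 pp4:1 pp5:1 pp6:1
Op 9: fork(P2) -> P3. 7 ppages; refcounts: pp0:3 pp1:3 pp2:1 pp3:1 pp4:1 pp5:1 pp6:2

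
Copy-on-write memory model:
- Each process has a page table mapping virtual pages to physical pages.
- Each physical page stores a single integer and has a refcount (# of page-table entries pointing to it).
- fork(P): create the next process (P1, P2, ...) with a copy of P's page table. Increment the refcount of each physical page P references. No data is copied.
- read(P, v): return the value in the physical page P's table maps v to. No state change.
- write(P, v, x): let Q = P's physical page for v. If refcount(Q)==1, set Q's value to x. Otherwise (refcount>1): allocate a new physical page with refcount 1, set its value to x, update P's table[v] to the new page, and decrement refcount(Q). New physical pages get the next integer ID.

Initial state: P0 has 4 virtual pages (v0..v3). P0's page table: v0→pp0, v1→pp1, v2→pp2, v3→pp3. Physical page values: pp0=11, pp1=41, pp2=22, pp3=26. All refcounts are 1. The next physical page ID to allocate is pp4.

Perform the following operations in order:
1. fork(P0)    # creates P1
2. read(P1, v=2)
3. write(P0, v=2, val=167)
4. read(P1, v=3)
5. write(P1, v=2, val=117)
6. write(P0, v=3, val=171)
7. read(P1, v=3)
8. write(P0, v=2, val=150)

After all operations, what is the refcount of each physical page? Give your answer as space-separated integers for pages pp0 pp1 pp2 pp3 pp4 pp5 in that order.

Op 1: fork(P0) -> P1. 4 ppages; refcounts: pp0:2 pp1:2 pp2:2 pp3:2
Op 2: read(P1, v2) -> 22. No state change.
Op 3: write(P0, v2, 167). refcount(pp2)=2>1 -> COPY to pp4. 5 ppages; refcounts: pp0:2 pp1:2 pp2:1 pp3:2 pp4:1
Op 4: read(P1, v3) -> 26. No state change.
Op 5: write(P1, v2, 117). refcount(pp2)=1 -> write in place. 5 ppages; refcounts: pp0:2 pp1:2 pp2:1 pp3:2 pp4:1
Op 6: write(P0, v3, 171). refcount(pp3)=2>1 -> COPY to pp5. 6 ppages; refcounts: pp0:2 pp1:2 pp2:1 pp3:1 pp4:1 pp5:1
Op 7: read(P1, v3) -> 26. No state change.
Op 8: write(P0, v2, 150). refcount(pp4)=1 -> write in place. 6 ppages; refcounts: pp0:2 pp1:2 pp2:1 pp3:1 pp4:1 pp5:1

Answer: 2 2 1 1 1 1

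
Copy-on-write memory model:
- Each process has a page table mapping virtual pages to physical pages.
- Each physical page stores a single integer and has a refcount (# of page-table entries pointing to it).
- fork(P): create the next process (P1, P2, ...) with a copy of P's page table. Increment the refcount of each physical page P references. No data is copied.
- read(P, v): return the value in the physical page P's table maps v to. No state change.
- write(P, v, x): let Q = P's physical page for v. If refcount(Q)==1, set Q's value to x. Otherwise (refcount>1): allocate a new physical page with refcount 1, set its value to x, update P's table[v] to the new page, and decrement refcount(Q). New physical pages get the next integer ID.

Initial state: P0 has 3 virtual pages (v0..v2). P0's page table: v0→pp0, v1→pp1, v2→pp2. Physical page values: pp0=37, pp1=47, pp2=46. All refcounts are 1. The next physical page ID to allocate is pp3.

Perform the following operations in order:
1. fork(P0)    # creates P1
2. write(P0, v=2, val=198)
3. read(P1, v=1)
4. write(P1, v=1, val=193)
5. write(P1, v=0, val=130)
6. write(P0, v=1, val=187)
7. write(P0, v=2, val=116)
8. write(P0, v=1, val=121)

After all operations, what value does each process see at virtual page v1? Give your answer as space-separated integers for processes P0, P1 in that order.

Op 1: fork(P0) -> P1. 3 ppages; refcounts: pp0:2 pp1:2 pp2:2
Op 2: write(P0, v2, 198). refcount(pp2)=2>1 -> COPY to pp3. 4 ppages; refcounts: pp0:2 pp1:2 pp2:1 pp3:1
Op 3: read(P1, v1) -> 47. No state change.
Op 4: write(P1, v1, 193). refcount(pp1)=2>1 -> COPY to pp4. 5 ppages; refcounts: pp0:2 pp1:1 pp2:1 pp3:1 pp4:1
Op 5: write(P1, v0, 130). refcount(pp0)=2>1 -> COPY to pp5. 6 ppages; refcounts: pp0:1 pp1:1 pp2:1 pp3:1 pp4:1 pp5:1
Op 6: write(P0, v1, 187). refcount(pp1)=1 -> write in place. 6 ppages; refcounts: pp0:1 pp1:1 pp2:1 pp3:1 pp4:1 pp5:1
Op 7: write(P0, v2, 116). refcount(pp3)=1 -> write in place. 6 ppages; refcounts: pp0:1 pp1:1 pp2:1 pp3:1 pp4:1 pp5:1
Op 8: write(P0, v1, 121). refcount(pp1)=1 -> write in place. 6 ppages; refcounts: pp0:1 pp1:1 pp2:1 pp3:1 pp4:1 pp5:1
P0: v1 -> pp1 = 121
P1: v1 -> pp4 = 193

Answer: 121 193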